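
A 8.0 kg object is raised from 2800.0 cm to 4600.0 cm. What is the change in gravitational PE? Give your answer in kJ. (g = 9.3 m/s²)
ΔPE = mg(h₂ − h₁) = 8 kg × 9.3 m/s² × (46 − 28) m = 1339 J = 1.339 kJ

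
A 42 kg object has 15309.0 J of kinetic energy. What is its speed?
KE = ½mv² → v = √(2KE/m) = √(2×15309.0/42) = 27.0 m/s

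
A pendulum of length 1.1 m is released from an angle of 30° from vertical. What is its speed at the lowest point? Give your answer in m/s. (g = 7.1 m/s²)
h = L(1 − cosθ) = 1.1×(1 − cos30°) = 0.1474 m
v = √(2gh) = √(2×7.1×0.1474) = 1.447 m/s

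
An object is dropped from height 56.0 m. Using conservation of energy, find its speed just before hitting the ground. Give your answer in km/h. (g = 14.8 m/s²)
mgh = ½mv² → v = √(2gh) = √(2×14.8×56) = 40.71 m/s = 146.6 km/h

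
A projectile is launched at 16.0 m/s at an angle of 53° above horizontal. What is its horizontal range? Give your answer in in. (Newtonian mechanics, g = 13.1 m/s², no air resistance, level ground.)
R = v₀² sin(2θ) / g (with unit conversion) = 739.6 in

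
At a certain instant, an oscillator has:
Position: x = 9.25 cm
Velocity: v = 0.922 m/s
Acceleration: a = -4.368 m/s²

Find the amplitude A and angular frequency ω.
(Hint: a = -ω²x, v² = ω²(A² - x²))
a = −ω²x → ω = √(|a|/x) = √(4.368/0.0925) = 6.872 rad/s
v² = ω²(A² − x²) → A = √(x² + v²/ω²) = √(0.0925² + 0.922²/6.872²) = 0.163 m = 16.3 cm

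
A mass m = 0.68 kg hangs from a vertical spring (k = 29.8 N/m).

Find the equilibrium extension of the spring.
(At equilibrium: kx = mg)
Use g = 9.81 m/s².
x_eq = mg/k = 0.68×9.81/29.8 = 0.2239 m = 22.39 cm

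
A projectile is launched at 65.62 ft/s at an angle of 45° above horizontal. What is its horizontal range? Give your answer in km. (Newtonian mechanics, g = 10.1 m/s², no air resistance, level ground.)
R = v₀² sin(2θ) / g (with unit conversion) = 0.03961 km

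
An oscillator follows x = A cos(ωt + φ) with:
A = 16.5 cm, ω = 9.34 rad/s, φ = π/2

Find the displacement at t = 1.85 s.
x = A cos(ωt + φ) = 16.5×cos(9.34×1.85 + π/2) = 16.5 cm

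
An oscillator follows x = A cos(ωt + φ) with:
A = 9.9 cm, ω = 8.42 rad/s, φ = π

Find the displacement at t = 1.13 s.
x = A cos(ωt + φ) = 9.9×cos(8.42×1.13 + π) = 9.86 cm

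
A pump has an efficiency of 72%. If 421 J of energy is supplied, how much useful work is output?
W_out = η × W_in = 0.72 × 421 = 303.12 J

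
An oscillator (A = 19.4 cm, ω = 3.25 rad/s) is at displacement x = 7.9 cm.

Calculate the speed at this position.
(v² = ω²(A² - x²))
v = ω√(A² − x²) = 3.25×√(0.194² − 0.079²) = 0.5759 m/s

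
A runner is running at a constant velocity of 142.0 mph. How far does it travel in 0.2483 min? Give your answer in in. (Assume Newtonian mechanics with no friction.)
d = vt (with unit conversion) = 37230.0 in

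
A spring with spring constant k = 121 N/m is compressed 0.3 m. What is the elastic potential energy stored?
PE = ½kx² = ½×121×0.3² = 5.445 J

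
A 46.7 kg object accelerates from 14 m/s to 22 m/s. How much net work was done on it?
W_net = ΔKE = ½m(v₂² − v₁²) = ½×46.7×(22² − 14²) = 6724.8 J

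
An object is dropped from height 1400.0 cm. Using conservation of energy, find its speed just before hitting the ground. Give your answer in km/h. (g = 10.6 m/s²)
mgh = ½mv² → v = √(2gh) = √(2×10.6×14) = 17.23 m/s = 62.02 km/h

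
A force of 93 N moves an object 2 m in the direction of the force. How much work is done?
W = Fd = 93×2 = 186.0 J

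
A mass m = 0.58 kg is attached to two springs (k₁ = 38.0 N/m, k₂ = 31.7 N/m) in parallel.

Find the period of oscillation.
k_eq = k₁+k₂ = 69.7 N/m
T = 2π√(m/k_eq) = 2π√(0.58/69.7) = 0.5732 s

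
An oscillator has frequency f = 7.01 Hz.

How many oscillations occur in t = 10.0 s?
n = f×t = 7.01×10.0 = 70.1 oscillations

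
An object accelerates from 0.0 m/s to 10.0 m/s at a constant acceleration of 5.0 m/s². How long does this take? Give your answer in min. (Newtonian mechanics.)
t = (v - v₀)/a (with unit conversion) = 0.03333 min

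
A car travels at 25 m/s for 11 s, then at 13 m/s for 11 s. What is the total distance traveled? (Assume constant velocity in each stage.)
d₁ = v₁t₁ = 25 × 11 = 275 m
d₂ = v₂t₂ = 13 × 11 = 143 m
d_total = 275 + 143 = 418 m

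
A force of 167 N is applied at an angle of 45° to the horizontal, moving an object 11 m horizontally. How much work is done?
W = Fd cosθ = 167×11×cos(45°) = 1299.0 J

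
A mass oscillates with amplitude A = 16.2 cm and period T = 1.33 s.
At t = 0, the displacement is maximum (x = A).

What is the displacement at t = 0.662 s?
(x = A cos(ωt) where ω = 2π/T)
ω = 2π/T = 2π/1.33 = 4.724 rad/s
x = A cos(ωt) = 16.2×cos(4.724×0.662) = -16.2 cm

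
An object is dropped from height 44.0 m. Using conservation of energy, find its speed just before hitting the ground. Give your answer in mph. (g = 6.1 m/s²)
mgh = ½mv² → v = √(2gh) = √(2×6.1×44) = 23.17 m/s = 51.83 mph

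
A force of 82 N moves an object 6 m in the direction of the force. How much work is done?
W = Fd = 82×6 = 492.0 J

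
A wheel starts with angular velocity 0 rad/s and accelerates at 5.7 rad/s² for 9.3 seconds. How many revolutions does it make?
θ = ω₀t + ½αt² = 0×9.3 + ½×5.7×9.3² = 246.5 rad
Revolutions = θ/(2π) = 246.5/(2π) = 39.23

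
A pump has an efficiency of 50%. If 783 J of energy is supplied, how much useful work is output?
W_out = η × W_in = 0.5 × 783 = 391.5 J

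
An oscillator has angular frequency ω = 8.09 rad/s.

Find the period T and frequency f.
T = 2π/ω = 2π/8.09 = 0.7767 s; f = ω/2π = 1.288 Hz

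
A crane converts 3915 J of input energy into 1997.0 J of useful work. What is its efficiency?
η = W_out/W_in = 1997.0/3915 = 0.5101 = 51.01%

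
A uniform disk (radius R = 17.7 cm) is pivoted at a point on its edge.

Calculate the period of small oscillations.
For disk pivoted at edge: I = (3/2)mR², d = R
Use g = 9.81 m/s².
I/m = (3/2)R² = 0.04699 m²; d = R = 0.177 m
T = 2π√((3/2)R²/(gR)) = 2π√(3R/(2g)) = 1.034 s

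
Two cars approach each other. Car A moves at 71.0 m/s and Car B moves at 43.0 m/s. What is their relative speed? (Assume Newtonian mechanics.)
v_rel = v_A + v_B = 71.0 + 43.0 = 114.0 m/s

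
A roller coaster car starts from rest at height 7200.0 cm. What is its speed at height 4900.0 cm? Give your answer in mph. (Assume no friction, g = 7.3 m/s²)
mgh₁ = ½mv₂² + mgh₂ → v₂ = √(2g(h₁−h₂)) = √(2×7.3×(72−49)) = 18.32 m/s = 40.99 mph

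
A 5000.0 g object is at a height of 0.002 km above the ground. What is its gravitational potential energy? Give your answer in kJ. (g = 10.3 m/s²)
PE = mgh = 5 kg × 10.3 m/s² × 2 m = 103 J = 0.103 kJ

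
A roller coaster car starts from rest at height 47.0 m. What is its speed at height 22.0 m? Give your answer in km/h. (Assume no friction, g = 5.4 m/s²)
mgh₁ = ½mv₂² + mgh₂ → v₂ = √(2g(h₁−h₂)) = √(2×5.4×(47−22)) = 16.43 m/s = 59.15 km/h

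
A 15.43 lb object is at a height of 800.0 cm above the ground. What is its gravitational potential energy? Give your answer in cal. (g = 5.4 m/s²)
PE = mgh = 6.999 kg × 5.4 m/s² × 8 m = 302.4 J = 72.26 cal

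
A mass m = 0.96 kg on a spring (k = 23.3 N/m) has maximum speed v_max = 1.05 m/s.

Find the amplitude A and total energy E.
½mv²_max = ½kA² → A = v_max√(m/k) = 1.05×√(0.96/23.3) = 0.2131 m = 21.31 cm
E = ½mv²_max = ½×0.96×1.05² = 0.5292 J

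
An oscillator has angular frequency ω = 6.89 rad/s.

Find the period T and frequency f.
T = 2π/ω = 2π/6.89 = 0.9119 s; f = ω/2π = 1.097 Hz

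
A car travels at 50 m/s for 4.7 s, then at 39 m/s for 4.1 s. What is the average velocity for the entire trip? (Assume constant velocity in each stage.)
d₁ = v₁t₁ = 50 × 4.7 = 235 m
d₂ = v₂t₂ = 39 × 4.1 = 159.9 m
d_total = 394.9 m, t_total = 8.8 s
v_avg = d_total/t_total = 394.9/8.8 = 44.87 m/s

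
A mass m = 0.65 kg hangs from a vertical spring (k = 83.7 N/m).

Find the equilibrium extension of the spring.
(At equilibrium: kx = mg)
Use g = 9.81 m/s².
x_eq = mg/k = 0.65×9.81/83.7 = 0.07618 m = 7.618 cm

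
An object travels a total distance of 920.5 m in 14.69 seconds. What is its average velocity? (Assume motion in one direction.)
v_avg = Δd / Δt = 920.5 / 14.69 = 62.66 m/s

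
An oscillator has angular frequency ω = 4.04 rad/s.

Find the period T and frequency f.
T = 2π/ω = 2π/4.04 = 1.555 s; f = ω/2π = 0.643 Hz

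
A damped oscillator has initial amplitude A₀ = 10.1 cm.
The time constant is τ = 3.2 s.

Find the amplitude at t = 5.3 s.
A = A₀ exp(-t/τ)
A = A₀ exp(−t/τ) = 10.1×exp(−5.3/3.2) = 1.928 cm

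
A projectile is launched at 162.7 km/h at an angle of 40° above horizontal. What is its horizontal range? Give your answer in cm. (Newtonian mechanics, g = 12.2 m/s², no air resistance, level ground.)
R = v₀² sin(2θ) / g (with unit conversion) = 16490.0 cm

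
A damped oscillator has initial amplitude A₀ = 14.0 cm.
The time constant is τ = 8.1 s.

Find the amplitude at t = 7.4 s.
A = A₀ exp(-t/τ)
A = A₀ exp(−t/τ) = 14.0×exp(−7.4/8.1) = 5.615 cm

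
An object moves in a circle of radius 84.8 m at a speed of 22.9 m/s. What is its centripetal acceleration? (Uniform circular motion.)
a_c = v²/r = 22.9²/84.8 = 524.41/84.8 = 6.18 m/s²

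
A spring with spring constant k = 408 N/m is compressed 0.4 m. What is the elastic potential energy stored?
PE = ½kx² = ½×408×0.4² = 32.64 J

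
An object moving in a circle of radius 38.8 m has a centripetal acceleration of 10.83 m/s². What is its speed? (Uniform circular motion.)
v = √(a_c × r) = √(10.83 × 38.8) = 20.5 m/s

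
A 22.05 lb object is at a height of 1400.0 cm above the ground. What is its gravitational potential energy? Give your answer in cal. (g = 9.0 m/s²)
PE = mgh = 10 kg × 9.0 m/s² × 14 m = 1260 J = 301.2 cal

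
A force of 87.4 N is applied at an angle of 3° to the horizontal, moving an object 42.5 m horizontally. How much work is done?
W = Fd cosθ = 87.4×42.5×cos(3°) = 3709.4 J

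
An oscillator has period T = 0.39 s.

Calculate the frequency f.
f = 1/T = 1/0.39 = 2.564 Hz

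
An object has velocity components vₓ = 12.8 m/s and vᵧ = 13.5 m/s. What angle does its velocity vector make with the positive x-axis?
θ = arctan(vᵧ/vₓ) = arctan(13.5/12.8) = 46.52°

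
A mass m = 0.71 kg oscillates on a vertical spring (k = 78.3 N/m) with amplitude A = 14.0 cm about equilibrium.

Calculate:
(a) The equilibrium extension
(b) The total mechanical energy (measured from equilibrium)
x_eq = mg/k = 0.71×9.81/78.3 = 0.08895 m = 8.895 cm
E = ½kA² = ½×78.3×(0.14)² = 0.7673 J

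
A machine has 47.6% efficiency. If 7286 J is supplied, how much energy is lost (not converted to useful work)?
W_out = η × W_in = 0.476×7286 = 3468.1 J
W_lost = W_in − W_out = 7286 − 3468.1 = 3817.9 J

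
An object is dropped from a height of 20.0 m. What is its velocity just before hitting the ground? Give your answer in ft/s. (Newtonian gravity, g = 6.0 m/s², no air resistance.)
v = √(2gh) (with unit conversion) = 50.83 ft/s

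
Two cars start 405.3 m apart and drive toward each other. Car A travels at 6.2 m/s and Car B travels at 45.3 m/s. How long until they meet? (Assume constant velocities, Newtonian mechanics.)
Combined speed: v_combined = 6.2 + 45.3 = 51.5 m/s
Time to meet: t = d/51.5 = 405.3/51.5 = 7.87 s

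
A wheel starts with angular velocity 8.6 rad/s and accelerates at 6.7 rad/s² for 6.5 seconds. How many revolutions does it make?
θ = ω₀t + ½αt² = 8.6×6.5 + ½×6.7×6.5² = 197.44 rad
Revolutions = θ/(2π) = 197.44/(2π) = 31.42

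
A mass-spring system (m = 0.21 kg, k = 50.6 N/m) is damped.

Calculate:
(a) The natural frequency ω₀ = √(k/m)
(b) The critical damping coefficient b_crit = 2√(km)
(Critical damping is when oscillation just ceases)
ω₀ = √(k/m) = √(50.6/0.21) = 15.52 rad/s
b_crit = 2√(km) = 2√(50.6×0.21) = 6.52 kg/s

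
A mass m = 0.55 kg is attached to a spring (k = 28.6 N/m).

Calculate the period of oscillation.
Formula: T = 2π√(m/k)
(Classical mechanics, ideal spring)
T = 2π√(m/k) = 2π√(0.55/28.6) = 0.8713 s; f = 1/T = 1.148 Hz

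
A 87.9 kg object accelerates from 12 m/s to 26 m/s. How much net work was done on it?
W_net = ΔKE = ½m(v₂² − v₁²) = ½×87.9×(26² − 12²) = 23381.4 J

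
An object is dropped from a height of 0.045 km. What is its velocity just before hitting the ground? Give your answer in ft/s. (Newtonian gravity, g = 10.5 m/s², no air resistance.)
v = √(2gh) (with unit conversion) = 100.9 ft/s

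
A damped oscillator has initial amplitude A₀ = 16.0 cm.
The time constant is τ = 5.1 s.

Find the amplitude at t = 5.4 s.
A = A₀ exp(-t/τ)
A = A₀ exp(−t/τ) = 16.0×exp(−5.4/5.1) = 5.55 cm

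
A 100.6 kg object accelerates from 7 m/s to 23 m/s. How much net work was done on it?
W_net = ΔKE = ½m(v₂² − v₁²) = ½×100.6×(23² − 7²) = 24144.0 J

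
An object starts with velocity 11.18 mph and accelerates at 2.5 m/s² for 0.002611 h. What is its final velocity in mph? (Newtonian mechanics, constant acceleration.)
v = v₀ + at (with unit conversion) = 63.75 mph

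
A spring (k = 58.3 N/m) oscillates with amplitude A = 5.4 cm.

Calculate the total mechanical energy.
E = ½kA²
E = ½kA² = ½×58.3×(0.054)² = 0.085 J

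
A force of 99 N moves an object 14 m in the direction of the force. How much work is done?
W = Fd = 99×14 = 1386.0 J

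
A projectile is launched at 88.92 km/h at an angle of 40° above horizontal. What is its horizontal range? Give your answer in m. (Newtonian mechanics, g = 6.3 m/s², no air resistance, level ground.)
R = v₀² sin(2θ) / g (with unit conversion) = 95.37 m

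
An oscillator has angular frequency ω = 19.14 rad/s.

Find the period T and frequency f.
T = 2π/ω = 2π/19.14 = 0.3283 s; f = ω/2π = 3.046 Hz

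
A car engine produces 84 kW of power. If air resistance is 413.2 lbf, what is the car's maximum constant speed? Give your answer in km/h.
P = Fv → v = P/F = 84000 W / 1838 N = 45.7 m/s = 164.5 km/h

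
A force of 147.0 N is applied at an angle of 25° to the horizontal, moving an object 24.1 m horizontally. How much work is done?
W = Fd cosθ = 147.0×24.1×cos(25°) = 3210.8 J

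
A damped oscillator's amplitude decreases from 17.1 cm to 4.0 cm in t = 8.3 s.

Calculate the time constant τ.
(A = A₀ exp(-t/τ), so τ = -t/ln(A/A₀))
A/A₀ = 4.0/17.1 = 0.2339; ln(A/A₀) = -1.453
τ = −t/ln(A/A₀) = −8.3/-1.453 = 5.713 s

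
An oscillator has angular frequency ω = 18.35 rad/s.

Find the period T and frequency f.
T = 2π/ω = 2π/18.35 = 0.3424 s; f = ω/2π = 2.92 Hz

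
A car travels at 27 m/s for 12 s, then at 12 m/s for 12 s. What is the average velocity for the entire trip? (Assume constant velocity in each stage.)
d₁ = v₁t₁ = 27 × 12 = 324 m
d₂ = v₂t₂ = 12 × 12 = 144 m
d_total = 468 m, t_total = 24 s
v_avg = d_total/t_total = 468/24 = 19.5 m/s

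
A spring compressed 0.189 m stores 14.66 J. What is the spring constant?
PE = ½kx² → k = 2PE/x² = 2×14.66/0.189² = 820.8 N/m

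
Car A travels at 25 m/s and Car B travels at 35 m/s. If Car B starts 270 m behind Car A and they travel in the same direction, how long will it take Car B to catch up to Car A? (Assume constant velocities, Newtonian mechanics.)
Relative speed: v_rel = 35 - 25 = 10 m/s
Time to catch: t = d₀/v_rel = 270/10 = 27.0 s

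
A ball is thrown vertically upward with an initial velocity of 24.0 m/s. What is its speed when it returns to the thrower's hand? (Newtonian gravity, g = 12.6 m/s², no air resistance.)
By conservation of energy, the ball returns at the same speed = 24.0 m/s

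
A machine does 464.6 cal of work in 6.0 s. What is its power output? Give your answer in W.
P = W/t = 1944 J / 6 s = 324 W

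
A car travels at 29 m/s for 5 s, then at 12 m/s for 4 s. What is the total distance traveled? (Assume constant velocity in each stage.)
d₁ = v₁t₁ = 29 × 5 = 145 m
d₂ = v₂t₂ = 12 × 4 = 48 m
d_total = 145 + 48 = 193 m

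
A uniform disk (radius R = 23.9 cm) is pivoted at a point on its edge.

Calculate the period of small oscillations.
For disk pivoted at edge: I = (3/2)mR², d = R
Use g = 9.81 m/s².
I/m = (3/2)R² = 0.08568 m²; d = R = 0.239 m
T = 2π√((3/2)R²/(gR)) = 2π√(3R/(2g)) = 1.201 s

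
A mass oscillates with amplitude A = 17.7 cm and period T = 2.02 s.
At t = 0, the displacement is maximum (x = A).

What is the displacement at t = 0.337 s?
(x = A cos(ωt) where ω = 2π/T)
ω = 2π/T = 2π/2.02 = 3.11 rad/s
x = A cos(ωt) = 17.7×cos(3.11×0.337) = 8.834 cm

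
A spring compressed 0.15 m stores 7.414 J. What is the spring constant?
PE = ½kx² → k = 2PE/x² = 2×7.414/0.15² = 659.0 N/m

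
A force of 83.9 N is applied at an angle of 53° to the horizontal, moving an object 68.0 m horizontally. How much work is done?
W = Fd cosθ = 83.9×68.0×cos(53°) = 3433.5 J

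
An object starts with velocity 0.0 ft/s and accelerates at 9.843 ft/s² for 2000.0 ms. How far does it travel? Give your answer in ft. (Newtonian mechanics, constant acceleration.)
d = v₀t + ½at² (with unit conversion) = 19.69 ft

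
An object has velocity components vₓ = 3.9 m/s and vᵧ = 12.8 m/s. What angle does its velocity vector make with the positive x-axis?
θ = arctan(vᵧ/vₓ) = arctan(12.8/3.9) = 73.05°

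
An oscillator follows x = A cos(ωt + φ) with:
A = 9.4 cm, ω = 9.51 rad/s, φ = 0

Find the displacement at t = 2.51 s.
x = A cos(ωt + φ) = 9.4×cos(9.51×2.51 + 0) = 2.851 cm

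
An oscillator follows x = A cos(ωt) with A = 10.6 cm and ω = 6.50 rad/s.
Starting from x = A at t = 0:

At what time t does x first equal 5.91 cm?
cos(ωt) = x/A = 5.91/10.6 = 0.5575
ωt = arccos(0.5575) = 0.9794 rad
t = 0.9794/6.5 = 0.1507 s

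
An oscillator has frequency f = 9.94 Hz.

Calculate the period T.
T = 1/f = 1/9.94 = 0.1006 s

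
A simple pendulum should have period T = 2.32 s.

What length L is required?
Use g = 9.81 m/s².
T = 2π√(L/g) → L = g(T/2π)² = 9.81×(2.32/2π)² = 1.337 m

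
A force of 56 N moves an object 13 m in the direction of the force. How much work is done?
W = Fd = 56×13 = 728.0 J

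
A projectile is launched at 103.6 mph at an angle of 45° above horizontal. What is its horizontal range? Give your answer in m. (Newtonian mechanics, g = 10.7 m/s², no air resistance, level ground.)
R = v₀² sin(2θ) / g (with unit conversion) = 200.5 m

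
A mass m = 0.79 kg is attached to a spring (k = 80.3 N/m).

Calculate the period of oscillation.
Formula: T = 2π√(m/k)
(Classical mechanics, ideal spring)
T = 2π√(m/k) = 2π√(0.79/80.3) = 0.6232 s; f = 1/T = 1.605 Hz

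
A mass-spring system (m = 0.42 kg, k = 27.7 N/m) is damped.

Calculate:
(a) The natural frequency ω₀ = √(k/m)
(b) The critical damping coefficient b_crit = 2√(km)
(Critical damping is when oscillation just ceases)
ω₀ = √(k/m) = √(27.7/0.42) = 8.121 rad/s
b_crit = 2√(km) = 2√(27.7×0.42) = 6.822 kg/s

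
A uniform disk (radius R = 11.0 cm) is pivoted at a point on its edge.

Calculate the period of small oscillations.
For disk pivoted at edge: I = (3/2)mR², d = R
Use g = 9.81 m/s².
I/m = (3/2)R² = 0.01815 m²; d = R = 0.11 m
T = 2π√((3/2)R²/(gR)) = 2π√(3R/(2g)) = 0.8149 s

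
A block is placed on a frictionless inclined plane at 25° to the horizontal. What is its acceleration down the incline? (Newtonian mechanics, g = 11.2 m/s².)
a = g sin(θ) = 11.2 × sin(25°) = 11.2 × 0.4226 = 4.73 m/s²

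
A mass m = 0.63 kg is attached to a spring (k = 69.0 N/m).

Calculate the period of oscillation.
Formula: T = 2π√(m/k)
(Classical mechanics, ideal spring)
T = 2π√(m/k) = 2π√(0.63/69.0) = 0.6004 s; f = 1/T = 1.666 Hz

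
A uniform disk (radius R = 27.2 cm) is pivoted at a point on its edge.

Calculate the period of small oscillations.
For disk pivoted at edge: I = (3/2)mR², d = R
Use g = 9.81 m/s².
I/m = (3/2)R² = 0.111 m²; d = R = 0.272 m
T = 2π√((3/2)R²/(gR)) = 2π√(3R/(2g)) = 1.281 s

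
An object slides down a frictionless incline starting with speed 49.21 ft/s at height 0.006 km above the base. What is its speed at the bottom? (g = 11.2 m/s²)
½mv₀² + mgh = ½mv² → v = √(v₀² + 2gh) = √(15² + 2×11.2×6) = 18.96 m/s = 62.2 ft/s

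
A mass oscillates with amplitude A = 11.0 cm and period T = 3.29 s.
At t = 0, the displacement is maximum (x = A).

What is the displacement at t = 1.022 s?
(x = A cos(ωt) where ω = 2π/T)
ω = 2π/T = 2π/3.29 = 1.91 rad/s
x = A cos(ωt) = 11.0×cos(1.91×1.022) = -4.09 cm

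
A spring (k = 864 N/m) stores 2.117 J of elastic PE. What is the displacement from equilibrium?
PE = ½kx² → x = √(2PE/k) = √(2×2.117/864) = 0.07 m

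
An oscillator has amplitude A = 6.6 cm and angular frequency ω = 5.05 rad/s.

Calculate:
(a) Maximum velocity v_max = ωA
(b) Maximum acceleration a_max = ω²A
v_max = ωA = 5.05×0.066 = 0.3333 m/s
a_max = ω²A = 5.05²×0.066 = 1.683 m/s²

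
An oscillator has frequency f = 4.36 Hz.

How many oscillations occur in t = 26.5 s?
n = f×t = 4.36×26.5 = 115.5 oscillations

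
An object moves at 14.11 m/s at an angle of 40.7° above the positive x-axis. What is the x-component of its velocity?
vₓ = v cos(θ) = 14.11 × cos(40.7°) = 10.7 m/s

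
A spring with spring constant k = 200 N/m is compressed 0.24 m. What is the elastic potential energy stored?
PE = ½kx² = ½×200×0.24² = 5.76 J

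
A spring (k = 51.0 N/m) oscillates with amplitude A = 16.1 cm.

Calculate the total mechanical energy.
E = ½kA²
E = ½kA² = ½×51.0×(0.161)² = 0.661 J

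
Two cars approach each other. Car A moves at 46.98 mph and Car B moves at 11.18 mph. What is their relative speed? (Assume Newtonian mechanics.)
v_rel = v_A + v_B = 46.98 + 11.18 = 58.16 mph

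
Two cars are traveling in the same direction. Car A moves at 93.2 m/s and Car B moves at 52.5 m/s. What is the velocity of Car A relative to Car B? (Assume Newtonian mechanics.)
v_rel = v_A - v_B = 93.2 - 52.5 = 40.7 m/s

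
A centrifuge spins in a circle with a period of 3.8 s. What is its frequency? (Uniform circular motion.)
f = 1/T = 1/3.8 = 0.2632 Hz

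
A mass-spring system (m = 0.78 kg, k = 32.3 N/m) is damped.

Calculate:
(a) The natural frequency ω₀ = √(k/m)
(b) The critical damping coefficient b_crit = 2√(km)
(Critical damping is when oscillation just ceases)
ω₀ = √(k/m) = √(32.3/0.78) = 6.435 rad/s
b_crit = 2√(km) = 2√(32.3×0.78) = 10.04 kg/s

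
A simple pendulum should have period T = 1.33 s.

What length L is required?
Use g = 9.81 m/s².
T = 2π√(L/g) → L = g(T/2π)² = 9.81×(1.33/2π)² = 0.4396 m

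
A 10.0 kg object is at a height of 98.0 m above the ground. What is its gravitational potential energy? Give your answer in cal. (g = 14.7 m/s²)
PE = mgh = 10 kg × 14.7 m/s² × 98 m = 1.441e+04 J = 3443.0 cal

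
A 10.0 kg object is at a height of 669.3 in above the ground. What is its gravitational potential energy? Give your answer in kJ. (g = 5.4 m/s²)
PE = mgh = 10 kg × 5.4 m/s² × 17 m = 918 J = 0.918 kJ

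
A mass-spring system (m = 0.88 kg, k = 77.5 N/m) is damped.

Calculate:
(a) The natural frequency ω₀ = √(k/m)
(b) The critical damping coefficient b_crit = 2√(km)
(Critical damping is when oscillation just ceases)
ω₀ = √(k/m) = √(77.5/0.88) = 9.384 rad/s
b_crit = 2√(km) = 2√(77.5×0.88) = 16.52 kg/s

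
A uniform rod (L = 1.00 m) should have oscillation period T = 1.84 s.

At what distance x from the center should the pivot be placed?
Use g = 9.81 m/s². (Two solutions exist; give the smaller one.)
T = 2π√((L²/12 + x²)/(gx)). Let c = T²g/(4π²) = 0.8413.
x² − cx + L²/12 = 0 → x = (c − √(c² − L²/3))/2 = 0.1147 m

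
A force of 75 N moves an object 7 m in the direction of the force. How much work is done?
W = Fd = 75×7 = 525.0 J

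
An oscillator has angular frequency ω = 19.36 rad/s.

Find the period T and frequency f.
T = 2π/ω = 2π/19.36 = 0.3245 s; f = ω/2π = 3.081 Hz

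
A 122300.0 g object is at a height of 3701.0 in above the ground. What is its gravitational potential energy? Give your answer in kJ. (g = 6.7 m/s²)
PE = mgh = 122.3 kg × 6.7 m/s² × 94.01 m = 7.703e+04 J = 77.03 kJ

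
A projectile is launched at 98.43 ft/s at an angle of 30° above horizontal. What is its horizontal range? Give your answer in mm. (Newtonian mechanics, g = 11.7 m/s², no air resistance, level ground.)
R = v₀² sin(2θ) / g (with unit conversion) = 66620.0 mm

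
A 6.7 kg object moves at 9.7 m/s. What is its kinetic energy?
KE = ½mv² = ½×6.7×9.7² = 315.2015 J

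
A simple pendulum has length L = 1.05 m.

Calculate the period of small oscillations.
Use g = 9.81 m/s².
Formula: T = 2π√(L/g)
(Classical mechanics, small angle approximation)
T = 2π√(L/g) = 2π√(1.05/9.81) = 2.056 s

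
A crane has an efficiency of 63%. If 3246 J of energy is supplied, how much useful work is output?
W_out = η × W_in = 0.63 × 3246 = 2045.0 J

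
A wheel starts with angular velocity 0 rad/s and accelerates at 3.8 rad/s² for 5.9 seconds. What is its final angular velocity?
ω = ω₀ + αt = 0 + 3.8 × 5.9 = 22.42 rad/s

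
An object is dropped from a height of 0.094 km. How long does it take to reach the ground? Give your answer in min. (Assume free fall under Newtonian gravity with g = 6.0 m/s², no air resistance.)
t = √(2h/g) (with unit conversion) = 0.09329 min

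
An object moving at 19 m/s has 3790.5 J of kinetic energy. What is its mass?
KE = ½mv² → m = 2KE/v² = 2×3790.5/19² = 21.0 kg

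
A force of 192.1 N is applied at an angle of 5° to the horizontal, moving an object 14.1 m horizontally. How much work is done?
W = Fd cosθ = 192.1×14.1×cos(5°) = 2698.3 J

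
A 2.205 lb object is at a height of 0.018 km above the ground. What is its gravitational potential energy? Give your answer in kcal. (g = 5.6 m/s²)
PE = mgh = 1 kg × 5.6 m/s² × 18 m = 100.8 J = 0.0241 kcal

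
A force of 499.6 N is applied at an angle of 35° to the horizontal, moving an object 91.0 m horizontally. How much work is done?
W = Fd cosθ = 499.6×91.0×cos(35°) = 37242.0 J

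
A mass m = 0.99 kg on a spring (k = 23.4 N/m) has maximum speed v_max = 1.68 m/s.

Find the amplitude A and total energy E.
½mv²_max = ½kA² → A = v_max√(m/k) = 1.68×√(0.99/23.4) = 0.3456 m = 34.56 cm
E = ½mv²_max = ½×0.99×1.68² = 1.397 J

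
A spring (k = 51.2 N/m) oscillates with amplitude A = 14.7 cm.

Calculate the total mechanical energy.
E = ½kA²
E = ½kA² = ½×51.2×(0.147)² = 0.5532 J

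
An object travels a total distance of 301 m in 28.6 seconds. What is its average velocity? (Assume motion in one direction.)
v_avg = Δd / Δt = 301 / 28.6 = 10.52 m/s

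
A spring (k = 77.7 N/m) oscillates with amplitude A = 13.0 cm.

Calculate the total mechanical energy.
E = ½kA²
E = ½kA² = ½×77.7×(0.13)² = 0.6566 J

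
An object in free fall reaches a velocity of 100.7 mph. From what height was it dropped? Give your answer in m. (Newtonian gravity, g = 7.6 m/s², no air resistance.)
h = v²/(2g) (with unit conversion) = 133.3 m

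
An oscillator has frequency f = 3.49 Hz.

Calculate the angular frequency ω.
ω = 2πf = 2π×3.49 = 21.93 rad/s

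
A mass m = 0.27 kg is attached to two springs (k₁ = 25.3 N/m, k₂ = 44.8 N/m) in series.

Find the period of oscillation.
k_eq = k₁k₂/(k₁+k₂) = 16.17 N/m
T = 2π√(m/k_eq) = 2π√(0.27/16.17) = 0.8119 s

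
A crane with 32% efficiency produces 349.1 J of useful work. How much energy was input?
W_in = W_out/η = 349.1/0.32 = 1090.9 J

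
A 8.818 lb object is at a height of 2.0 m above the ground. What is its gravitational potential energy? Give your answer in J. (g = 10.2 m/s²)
PE = mgh = 4 kg × 10.2 m/s² × 2 m = 81.6 J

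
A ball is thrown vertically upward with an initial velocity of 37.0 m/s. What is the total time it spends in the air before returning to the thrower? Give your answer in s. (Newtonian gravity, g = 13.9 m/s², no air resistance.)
t_total = 2v₀/g = 5.324 s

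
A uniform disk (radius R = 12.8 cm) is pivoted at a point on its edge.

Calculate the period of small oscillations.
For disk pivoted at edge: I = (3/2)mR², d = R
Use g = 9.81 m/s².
I/m = (3/2)R² = 0.02458 m²; d = R = 0.128 m
T = 2π√((3/2)R²/(gR)) = 2π√(3R/(2g)) = 0.879 s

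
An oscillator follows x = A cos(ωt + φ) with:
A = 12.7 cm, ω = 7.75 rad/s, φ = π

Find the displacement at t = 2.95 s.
x = A cos(ωt + φ) = 12.7×cos(7.75×2.95 + π) = 8.176 cm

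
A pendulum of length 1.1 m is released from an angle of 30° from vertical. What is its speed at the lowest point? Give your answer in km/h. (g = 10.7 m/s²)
h = L(1 − cosθ) = 1.1×(1 − cos30°) = 0.1474 m
v = √(2gh) = √(2×10.7×0.1474) = 1.776 m/s = 6.393 km/h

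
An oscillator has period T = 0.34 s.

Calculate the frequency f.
f = 1/T = 1/0.34 = 2.941 Hz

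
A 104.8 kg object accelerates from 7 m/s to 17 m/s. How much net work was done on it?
W_net = ΔKE = ½m(v₂² − v₁²) = ½×104.8×(17² − 7²) = 12576.0 J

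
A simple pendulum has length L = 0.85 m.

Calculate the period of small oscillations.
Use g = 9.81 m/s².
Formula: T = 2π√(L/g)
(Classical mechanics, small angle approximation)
T = 2π√(L/g) = 2π√(0.85/9.81) = 1.85 s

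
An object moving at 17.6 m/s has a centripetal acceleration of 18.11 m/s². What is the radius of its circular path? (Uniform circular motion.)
r = v²/a_c = 17.6²/18.11 = 17.1 m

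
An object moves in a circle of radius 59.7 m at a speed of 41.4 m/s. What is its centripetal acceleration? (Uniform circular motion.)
a_c = v²/r = 41.4²/59.7 = 1713.96/59.7 = 28.71 m/s²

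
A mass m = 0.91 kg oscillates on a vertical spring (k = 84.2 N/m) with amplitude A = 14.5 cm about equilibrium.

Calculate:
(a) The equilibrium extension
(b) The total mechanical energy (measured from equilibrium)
x_eq = mg/k = 0.91×9.81/84.2 = 0.106 m = 10.6 cm
E = ½kA² = ½×84.2×(0.145)² = 0.8852 J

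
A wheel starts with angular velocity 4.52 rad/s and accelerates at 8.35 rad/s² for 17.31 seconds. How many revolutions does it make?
θ = ω₀t + ½αt² = 4.52×17.31 + ½×8.35×17.31² = 1329.22 rad
Revolutions = θ/(2π) = 1329.22/(2π) = 211.55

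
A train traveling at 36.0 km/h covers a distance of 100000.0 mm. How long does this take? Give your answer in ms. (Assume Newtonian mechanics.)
t = d/v (with unit conversion) = 10000.0 ms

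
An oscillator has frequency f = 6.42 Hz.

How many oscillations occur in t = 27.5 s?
n = f×t = 6.42×27.5 = 176.6 oscillations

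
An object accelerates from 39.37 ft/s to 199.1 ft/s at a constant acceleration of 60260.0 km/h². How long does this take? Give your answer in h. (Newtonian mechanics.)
t = (v - v₀)/a (with unit conversion) = 0.002909 h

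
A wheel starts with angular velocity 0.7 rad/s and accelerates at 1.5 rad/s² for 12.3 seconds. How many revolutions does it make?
θ = ω₀t + ½αt² = 0.7×12.3 + ½×1.5×12.3² = 122.08 rad
Revolutions = θ/(2π) = 122.08/(2π) = 19.43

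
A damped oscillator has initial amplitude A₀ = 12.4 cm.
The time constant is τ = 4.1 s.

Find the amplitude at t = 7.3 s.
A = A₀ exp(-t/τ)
A = A₀ exp(−t/τ) = 12.4×exp(−7.3/4.1) = 2.09 cm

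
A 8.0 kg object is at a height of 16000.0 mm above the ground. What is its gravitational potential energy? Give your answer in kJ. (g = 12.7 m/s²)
PE = mgh = 8 kg × 12.7 m/s² × 16 m = 1626 J = 1.626 kJ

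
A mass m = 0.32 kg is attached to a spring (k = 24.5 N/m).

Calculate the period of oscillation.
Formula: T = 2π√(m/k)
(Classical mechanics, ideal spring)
T = 2π√(m/k) = 2π√(0.32/24.5) = 0.7181 s; f = 1/T = 1.393 Hz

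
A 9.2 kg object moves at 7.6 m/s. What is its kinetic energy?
KE = ½mv² = ½×9.2×7.6² = 265.696 J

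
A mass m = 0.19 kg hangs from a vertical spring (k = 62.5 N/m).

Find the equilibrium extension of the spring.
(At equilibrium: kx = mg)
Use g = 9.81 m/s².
x_eq = mg/k = 0.19×9.81/62.5 = 0.02982 m = 2.982 cm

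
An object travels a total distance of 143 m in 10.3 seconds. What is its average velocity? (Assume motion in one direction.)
v_avg = Δd / Δt = 143 / 10.3 = 13.88 m/s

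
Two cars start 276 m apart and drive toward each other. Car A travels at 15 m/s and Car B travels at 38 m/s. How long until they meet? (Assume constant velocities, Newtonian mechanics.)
Combined speed: v_combined = 15 + 38 = 53 m/s
Time to meet: t = d/53 = 276/53 = 5.21 s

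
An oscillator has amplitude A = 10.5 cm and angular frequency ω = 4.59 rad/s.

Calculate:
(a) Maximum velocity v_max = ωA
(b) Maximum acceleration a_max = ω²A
v_max = ωA = 4.59×0.105 = 0.4819 m/s
a_max = ω²A = 4.59²×0.105 = 2.212 m/s²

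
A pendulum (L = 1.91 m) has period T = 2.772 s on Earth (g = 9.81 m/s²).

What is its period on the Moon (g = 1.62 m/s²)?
T = 2π√(L/g), so T_moon/T_earth = √(g_earth/g_moon)
T_moon = 2π√(1.91/1.62) = 6.822 s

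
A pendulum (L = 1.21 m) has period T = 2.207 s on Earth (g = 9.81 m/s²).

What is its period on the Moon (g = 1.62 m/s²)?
T = 2π√(L/g), so T_moon/T_earth = √(g_earth/g_moon)
T_moon = 2π√(1.21/1.62) = 5.43 s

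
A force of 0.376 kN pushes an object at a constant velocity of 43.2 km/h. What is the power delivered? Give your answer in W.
P = Fv = 376 N × 12 m/s = 4512 W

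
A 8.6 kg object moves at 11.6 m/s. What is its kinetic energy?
KE = ½mv² = ½×8.6×11.6² = 578.608 J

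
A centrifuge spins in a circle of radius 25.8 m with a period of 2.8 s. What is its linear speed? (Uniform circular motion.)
v = 2πr/T = 2π×25.8/2.8 = 57.9 m/s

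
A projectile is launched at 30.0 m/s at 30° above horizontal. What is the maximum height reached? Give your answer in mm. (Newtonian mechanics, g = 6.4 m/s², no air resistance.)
H = v₀²sin²(θ)/(2g) (with unit conversion) = 17580.0 mm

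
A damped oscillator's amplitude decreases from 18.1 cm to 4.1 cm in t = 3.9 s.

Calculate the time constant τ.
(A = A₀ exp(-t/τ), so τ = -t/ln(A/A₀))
A/A₀ = 4.1/18.1 = 0.2265; ln(A/A₀) = -1.485
τ = −t/ln(A/A₀) = −3.9/-1.485 = 2.626 s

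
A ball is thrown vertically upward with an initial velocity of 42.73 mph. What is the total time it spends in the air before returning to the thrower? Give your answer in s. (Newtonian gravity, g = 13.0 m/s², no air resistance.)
t_total = 2v₀/g (with unit conversion) = 2.939 s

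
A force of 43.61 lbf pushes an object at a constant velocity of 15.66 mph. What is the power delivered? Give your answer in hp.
P = Fv = 194 N × 7.001 m/s = 1358 W = 1.821 hp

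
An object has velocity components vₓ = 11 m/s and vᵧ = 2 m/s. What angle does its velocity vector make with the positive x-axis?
θ = arctan(vᵧ/vₓ) = arctan(2/11) = 10.3°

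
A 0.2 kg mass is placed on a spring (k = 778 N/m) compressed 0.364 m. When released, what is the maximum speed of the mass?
½kx² = ½mv² → v = x√(k/m) = 0.364×√(778/0.2) = 22.7 m/s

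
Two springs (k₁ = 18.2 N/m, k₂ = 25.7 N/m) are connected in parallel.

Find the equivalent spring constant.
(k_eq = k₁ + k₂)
k_eq = k₁ + k₂ = 18.2 + 25.7 = 43.9 N/m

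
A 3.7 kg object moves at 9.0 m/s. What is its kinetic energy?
KE = ½mv² = ½×3.7×9.0² = 149.85 J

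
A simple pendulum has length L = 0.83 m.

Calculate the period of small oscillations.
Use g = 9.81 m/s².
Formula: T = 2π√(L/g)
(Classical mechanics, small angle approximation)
T = 2π√(L/g) = 2π√(0.83/9.81) = 1.828 s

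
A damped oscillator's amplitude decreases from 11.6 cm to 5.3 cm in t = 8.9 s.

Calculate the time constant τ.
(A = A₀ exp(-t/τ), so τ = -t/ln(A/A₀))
A/A₀ = 5.3/11.6 = 0.4569; ln(A/A₀) = -0.7833
τ = −t/ln(A/A₀) = −8.9/-0.7833 = 11.36 s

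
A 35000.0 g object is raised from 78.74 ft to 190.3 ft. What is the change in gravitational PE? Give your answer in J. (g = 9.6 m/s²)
ΔPE = mg(h₂ − h₁) = 35 kg × 9.6 m/s² × (58 − 24) m = 1.143e+04 J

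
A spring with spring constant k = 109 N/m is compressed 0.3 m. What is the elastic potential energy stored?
PE = ½kx² = ½×109×0.3² = 4.905 J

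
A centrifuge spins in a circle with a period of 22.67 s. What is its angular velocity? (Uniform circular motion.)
ω = 2π/T = 2π/22.67 = 0.2772 rad/s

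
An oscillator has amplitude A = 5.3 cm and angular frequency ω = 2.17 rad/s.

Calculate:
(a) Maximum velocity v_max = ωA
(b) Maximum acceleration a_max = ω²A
v_max = ωA = 2.17×0.053 = 0.115 m/s
a_max = ω²A = 2.17²×0.053 = 0.2496 m/s²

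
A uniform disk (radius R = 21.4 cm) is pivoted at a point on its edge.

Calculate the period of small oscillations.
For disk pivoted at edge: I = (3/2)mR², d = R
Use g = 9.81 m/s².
I/m = (3/2)R² = 0.06869 m²; d = R = 0.214 m
T = 2π√((3/2)R²/(gR)) = 2π√(3R/(2g)) = 1.137 s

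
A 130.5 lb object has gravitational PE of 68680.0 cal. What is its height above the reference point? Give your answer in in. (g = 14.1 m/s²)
PE = mgh → h = PE/(mg) = 2.874e+05 J / (59.19 kg × 14.1 m/s²) = 344.3 m = 13550.0 in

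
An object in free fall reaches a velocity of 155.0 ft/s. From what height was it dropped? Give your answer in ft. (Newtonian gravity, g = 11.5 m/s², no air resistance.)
h = v²/(2g) (with unit conversion) = 318.4 ft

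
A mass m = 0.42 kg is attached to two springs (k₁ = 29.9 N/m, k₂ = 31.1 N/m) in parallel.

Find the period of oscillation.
k_eq = k₁+k₂ = 61 N/m
T = 2π√(m/k_eq) = 2π√(0.42/61) = 0.5214 s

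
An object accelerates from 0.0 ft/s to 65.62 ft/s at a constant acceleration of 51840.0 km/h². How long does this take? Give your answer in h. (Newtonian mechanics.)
t = (v - v₀)/a (with unit conversion) = 0.001389 h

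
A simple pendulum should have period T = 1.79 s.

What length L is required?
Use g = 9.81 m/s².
T = 2π√(L/g) → L = g(T/2π)² = 9.81×(1.79/2π)² = 0.7962 m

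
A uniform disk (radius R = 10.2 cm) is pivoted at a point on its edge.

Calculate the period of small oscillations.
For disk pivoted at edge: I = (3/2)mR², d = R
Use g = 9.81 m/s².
I/m = (3/2)R² = 0.01561 m²; d = R = 0.102 m
T = 2π√((3/2)R²/(gR)) = 2π√(3R/(2g)) = 0.7847 s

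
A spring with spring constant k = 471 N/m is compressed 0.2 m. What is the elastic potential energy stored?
PE = ½kx² = ½×471×0.2² = 9.42 J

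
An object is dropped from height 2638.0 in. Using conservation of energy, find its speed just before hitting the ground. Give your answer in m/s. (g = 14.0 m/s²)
mgh = ½mv² → v = √(2gh) = √(2×14.0×67.01) = 43.31 m/s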